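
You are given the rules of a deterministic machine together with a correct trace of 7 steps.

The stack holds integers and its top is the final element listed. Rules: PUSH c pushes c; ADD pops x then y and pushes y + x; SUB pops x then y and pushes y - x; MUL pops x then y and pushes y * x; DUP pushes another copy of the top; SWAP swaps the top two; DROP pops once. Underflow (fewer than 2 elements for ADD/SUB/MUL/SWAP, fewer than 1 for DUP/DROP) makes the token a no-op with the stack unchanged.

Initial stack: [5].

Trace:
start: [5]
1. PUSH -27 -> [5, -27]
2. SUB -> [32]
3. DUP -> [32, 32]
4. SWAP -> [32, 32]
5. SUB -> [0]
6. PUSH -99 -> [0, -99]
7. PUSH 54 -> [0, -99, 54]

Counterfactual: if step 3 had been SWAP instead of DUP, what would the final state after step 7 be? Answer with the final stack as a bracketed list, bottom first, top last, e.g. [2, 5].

[32, -99, 54]

(re-executing from step 3 with the substitution; state before step 3: [32])
3. SWAP -> [32]
4. SWAP -> [32]
5. SUB -> [32]
6. PUSH -99 -> [32, -99]
7. PUSH 54 -> [32, -99, 54]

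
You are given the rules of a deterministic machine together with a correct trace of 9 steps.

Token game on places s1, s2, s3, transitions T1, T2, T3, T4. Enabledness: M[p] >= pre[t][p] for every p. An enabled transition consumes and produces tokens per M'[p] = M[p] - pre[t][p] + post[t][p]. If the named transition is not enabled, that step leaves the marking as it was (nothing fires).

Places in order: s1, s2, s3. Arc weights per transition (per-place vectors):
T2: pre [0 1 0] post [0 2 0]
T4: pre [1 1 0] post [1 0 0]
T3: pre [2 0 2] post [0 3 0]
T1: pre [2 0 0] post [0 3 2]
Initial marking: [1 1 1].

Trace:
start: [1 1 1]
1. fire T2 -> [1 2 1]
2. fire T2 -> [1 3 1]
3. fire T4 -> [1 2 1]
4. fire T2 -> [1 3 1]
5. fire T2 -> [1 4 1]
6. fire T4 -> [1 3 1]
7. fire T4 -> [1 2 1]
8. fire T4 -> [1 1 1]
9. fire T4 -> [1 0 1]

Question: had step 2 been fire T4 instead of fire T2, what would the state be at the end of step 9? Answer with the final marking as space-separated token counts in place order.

(re-executing from step 2 with the substitution; state before step 2: [1 2 1])
2. fire T4 -> [1 1 1]
3. fire T4 -> [1 0 1]
4. fire T2 -> [1 0 1]
5. fire T2 -> [1 0 1]
6. fire T4 -> [1 0 1]
7. fire T4 -> [1 0 1]
8. fire T4 -> [1 0 1]
9. fire T4 -> [1 0 1]

1 0 1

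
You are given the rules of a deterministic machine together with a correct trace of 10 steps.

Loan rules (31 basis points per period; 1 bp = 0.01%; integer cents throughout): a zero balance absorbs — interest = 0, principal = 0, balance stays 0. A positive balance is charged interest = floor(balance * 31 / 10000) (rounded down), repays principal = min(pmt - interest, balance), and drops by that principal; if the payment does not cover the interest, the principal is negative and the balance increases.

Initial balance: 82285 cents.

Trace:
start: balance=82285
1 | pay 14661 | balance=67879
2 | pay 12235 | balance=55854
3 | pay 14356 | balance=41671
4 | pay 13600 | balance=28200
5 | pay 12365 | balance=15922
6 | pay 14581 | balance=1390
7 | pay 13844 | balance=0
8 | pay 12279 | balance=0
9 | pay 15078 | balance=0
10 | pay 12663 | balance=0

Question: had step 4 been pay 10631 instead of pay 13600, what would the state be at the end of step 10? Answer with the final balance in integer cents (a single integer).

(re-executing from step 4 with the substitution; state before step 4: balance=41671)
4 | pay 10631 | balance=31169
5 | pay 12365 | balance=18900
6 | pay 14581 | balance=4377
7 | pay 13844 | balance=0
8 | pay 12279 | balance=0
9 | pay 15078 | balance=0
10 | pay 12663 | balance=0

0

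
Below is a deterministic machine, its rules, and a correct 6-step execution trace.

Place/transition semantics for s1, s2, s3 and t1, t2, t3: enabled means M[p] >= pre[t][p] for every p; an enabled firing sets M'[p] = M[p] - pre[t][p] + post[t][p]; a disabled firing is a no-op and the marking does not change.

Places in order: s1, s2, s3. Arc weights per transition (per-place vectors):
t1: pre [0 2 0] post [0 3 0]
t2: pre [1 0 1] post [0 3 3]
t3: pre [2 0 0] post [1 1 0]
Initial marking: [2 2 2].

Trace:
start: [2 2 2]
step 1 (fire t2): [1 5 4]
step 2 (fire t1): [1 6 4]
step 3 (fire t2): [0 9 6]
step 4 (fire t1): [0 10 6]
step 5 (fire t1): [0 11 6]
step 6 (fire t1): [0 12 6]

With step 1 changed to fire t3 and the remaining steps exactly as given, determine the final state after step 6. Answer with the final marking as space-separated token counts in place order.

0 10 4

(re-executing from step 1 with the substitution; state before step 1: [2 2 2])
step 1 (fire t3): [1 3 2]
step 2 (fire t1): [1 4 2]
step 3 (fire t2): [0 7 4]
step 4 (fire t1): [0 8 4]
step 5 (fire t1): [0 9 4]
step 6 (fire t1): [0 10 4]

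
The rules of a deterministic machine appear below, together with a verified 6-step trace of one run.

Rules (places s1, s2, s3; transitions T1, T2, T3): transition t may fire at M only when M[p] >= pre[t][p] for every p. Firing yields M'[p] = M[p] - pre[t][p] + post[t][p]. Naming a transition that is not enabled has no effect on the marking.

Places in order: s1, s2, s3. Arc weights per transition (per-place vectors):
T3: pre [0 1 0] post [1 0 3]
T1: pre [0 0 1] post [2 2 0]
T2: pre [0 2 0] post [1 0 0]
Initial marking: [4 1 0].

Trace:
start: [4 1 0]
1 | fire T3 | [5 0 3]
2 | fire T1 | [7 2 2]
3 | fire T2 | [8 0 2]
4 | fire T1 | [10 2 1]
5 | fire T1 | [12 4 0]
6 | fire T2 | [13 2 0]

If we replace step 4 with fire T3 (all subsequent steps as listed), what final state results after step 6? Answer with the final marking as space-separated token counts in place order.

(re-executing from step 4 with the substitution; state before step 4: [8 0 2])
4 | fire T3 | [8 0 2]
5 | fire T1 | [10 2 1]
6 | fire T2 | [11 0 1]

11 0 1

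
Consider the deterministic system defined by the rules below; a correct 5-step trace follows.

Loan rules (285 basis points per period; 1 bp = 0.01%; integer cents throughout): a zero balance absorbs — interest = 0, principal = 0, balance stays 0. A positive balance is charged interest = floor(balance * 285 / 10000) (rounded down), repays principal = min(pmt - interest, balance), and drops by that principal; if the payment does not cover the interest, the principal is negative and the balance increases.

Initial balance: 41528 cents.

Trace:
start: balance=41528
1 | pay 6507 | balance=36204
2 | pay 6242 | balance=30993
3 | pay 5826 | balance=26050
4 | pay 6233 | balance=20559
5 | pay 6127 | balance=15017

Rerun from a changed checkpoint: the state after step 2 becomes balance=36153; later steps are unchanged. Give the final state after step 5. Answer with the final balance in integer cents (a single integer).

20631

state after step 2 := balance=36153
3 | pay 5826 | balance=31357
4 | pay 6233 | balance=26017
5 | pay 6127 | balance=20631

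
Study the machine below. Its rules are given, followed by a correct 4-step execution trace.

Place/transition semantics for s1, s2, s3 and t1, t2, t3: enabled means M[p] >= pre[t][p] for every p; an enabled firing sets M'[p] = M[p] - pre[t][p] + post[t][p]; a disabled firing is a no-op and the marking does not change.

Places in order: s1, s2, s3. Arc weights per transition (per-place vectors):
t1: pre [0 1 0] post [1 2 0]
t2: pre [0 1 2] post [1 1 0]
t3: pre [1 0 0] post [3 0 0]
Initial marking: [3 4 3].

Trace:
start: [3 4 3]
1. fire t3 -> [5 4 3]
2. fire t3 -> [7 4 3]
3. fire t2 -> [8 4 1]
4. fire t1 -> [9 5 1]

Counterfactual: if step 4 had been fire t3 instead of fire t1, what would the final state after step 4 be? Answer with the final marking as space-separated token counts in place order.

10 4 1

(re-executing from step 4 with the substitution; state before step 4: [8 4 1])
4. fire t3 -> [10 4 1]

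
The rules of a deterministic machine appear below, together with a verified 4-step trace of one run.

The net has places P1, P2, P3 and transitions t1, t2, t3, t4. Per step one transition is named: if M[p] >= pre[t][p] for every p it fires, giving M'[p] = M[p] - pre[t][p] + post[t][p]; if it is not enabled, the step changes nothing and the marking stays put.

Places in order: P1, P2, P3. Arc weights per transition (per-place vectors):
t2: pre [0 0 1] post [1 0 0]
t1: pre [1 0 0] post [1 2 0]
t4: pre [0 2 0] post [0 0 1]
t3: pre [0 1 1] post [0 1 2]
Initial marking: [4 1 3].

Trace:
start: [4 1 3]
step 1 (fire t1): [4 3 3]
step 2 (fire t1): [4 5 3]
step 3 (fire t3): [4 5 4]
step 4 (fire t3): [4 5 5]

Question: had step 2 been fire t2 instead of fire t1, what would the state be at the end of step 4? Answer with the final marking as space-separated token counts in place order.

5 3 4

(re-executing from step 2 with the substitution; state before step 2: [4 3 3])
step 2 (fire t2): [5 3 2]
step 3 (fire t3): [5 3 3]
step 4 (fire t3): [5 3 4]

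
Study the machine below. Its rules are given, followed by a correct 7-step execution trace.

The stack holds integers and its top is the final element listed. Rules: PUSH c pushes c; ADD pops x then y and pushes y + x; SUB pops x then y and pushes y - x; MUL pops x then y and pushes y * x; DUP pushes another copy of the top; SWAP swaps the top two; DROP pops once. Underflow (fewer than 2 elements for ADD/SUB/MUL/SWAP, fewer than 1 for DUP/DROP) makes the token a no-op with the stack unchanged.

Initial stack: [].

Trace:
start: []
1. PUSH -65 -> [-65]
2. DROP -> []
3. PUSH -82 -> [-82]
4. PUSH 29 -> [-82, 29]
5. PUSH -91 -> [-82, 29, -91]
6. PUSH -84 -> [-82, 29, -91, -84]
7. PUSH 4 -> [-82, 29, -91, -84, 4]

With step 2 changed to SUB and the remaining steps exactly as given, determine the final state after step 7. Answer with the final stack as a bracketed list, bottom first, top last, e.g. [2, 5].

[-65, -82, 29, -91, -84, 4]

(re-executing from step 2 with the substitution; state before step 2: [-65])
2. SUB -> [-65]
3. PUSH -82 -> [-65, -82]
4. PUSH 29 -> [-65, -82, 29]
5. PUSH -91 -> [-65, -82, 29, -91]
6. PUSH -84 -> [-65, -82, 29, -91, -84]
7. PUSH 4 -> [-65, -82, 29, -91, -84, 4]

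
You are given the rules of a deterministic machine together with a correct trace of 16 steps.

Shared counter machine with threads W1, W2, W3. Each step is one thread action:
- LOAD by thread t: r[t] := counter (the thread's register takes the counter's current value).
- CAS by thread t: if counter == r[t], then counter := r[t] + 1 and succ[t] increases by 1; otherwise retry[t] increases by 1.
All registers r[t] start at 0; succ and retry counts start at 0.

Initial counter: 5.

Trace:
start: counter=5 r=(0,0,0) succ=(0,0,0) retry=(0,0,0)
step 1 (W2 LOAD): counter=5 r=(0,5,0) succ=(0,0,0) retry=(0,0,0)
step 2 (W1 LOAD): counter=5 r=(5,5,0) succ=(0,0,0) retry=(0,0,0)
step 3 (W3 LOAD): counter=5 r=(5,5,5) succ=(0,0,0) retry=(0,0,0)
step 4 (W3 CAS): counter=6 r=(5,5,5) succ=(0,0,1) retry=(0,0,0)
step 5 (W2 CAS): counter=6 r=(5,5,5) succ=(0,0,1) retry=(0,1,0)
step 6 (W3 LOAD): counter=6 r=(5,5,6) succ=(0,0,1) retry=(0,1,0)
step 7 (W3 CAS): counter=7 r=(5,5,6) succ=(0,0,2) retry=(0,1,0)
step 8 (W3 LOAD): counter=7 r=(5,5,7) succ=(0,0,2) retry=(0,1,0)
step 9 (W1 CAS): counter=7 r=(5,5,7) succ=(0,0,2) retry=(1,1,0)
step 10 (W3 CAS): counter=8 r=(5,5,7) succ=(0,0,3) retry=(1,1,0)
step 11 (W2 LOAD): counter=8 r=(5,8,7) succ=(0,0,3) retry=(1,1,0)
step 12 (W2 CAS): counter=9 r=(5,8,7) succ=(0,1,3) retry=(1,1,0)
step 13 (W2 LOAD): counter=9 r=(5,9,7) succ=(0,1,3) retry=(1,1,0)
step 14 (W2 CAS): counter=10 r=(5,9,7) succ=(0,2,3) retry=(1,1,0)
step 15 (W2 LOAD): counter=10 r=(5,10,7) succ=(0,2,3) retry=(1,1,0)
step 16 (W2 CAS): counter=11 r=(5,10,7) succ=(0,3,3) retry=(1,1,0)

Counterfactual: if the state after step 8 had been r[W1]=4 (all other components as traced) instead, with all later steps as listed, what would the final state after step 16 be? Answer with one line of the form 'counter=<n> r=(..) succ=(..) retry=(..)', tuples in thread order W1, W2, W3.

counter=11 r=(4,10,7) succ=(0,3,3) retry=(1,1,0)

state after step 8 := counter=7 r=(4,5,7) succ=(0,0,2) retry=(0,1,0)
step 9 (W1 CAS): counter=7 r=(4,5,7) succ=(0,0,2) retry=(1,1,0)
step 10 (W3 CAS): counter=8 r=(4,5,7) succ=(0,0,3) retry=(1,1,0)
step 11 (W2 LOAD): counter=8 r=(4,8,7) succ=(0,0,3) retry=(1,1,0)
step 12 (W2 CAS): counter=9 r=(4,8,7) succ=(0,1,3) retry=(1,1,0)
step 13 (W2 LOAD): counter=9 r=(4,9,7) succ=(0,1,3) retry=(1,1,0)
step 14 (W2 CAS): counter=10 r=(4,9,7) succ=(0,2,3) retry=(1,1,0)
step 15 (W2 LOAD): counter=10 r=(4,10,7) succ=(0,2,3) retry=(1,1,0)
step 16 (W2 CAS): counter=11 r=(4,10,7) succ=(0,3,3) retry=(1,1,0)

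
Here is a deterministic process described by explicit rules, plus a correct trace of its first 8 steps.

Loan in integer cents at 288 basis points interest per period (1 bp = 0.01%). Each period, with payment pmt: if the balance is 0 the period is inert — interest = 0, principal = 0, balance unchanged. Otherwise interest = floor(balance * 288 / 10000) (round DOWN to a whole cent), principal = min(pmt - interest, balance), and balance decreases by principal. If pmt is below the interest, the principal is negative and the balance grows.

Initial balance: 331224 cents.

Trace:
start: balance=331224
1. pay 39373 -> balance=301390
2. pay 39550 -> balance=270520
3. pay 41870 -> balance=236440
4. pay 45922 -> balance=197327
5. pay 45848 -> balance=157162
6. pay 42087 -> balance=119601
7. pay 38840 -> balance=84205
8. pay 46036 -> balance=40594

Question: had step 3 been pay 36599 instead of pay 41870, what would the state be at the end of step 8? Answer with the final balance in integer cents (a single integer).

(re-executing from step 3 with the substitution; state before step 3: balance=270520)
3. pay 36599 -> balance=241711
4. pay 45922 -> balance=202750
5. pay 45848 -> balance=162741
6. pay 42087 -> balance=125340
7. pay 38840 -> balance=90109
8. pay 46036 -> balance=46668

46668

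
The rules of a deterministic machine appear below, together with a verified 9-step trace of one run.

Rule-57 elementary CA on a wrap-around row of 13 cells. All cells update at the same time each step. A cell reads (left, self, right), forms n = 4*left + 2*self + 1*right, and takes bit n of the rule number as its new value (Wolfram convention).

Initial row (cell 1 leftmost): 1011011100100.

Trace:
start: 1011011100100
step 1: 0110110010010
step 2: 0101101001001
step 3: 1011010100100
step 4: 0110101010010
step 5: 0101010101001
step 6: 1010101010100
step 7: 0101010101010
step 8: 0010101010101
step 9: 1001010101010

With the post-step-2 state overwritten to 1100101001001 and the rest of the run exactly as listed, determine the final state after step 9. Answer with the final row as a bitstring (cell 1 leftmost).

state after step 2 := 1100101001001
step 3: 0010010100101
step 4: 1001001010010
step 5: 0100100101001
step 6: 1010010010100
step 7: 0101001001010
step 8: 0010100100101
step 9: 1001010010010

1001010010010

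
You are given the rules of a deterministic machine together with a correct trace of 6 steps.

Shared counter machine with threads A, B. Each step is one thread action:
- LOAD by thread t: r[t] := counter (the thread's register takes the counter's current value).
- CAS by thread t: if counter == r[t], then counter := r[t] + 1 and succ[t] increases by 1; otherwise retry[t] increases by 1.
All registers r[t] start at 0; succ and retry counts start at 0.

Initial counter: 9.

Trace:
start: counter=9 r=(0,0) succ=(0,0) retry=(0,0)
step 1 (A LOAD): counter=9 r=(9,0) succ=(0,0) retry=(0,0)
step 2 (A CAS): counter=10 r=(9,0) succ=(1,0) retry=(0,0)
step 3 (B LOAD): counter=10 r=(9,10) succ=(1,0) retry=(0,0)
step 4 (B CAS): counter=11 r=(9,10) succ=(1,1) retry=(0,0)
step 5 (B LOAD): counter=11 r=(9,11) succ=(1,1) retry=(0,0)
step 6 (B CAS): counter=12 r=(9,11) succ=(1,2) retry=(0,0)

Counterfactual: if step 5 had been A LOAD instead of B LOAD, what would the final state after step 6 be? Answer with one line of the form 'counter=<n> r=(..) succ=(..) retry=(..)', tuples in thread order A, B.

(re-executing from step 5 with the substitution; state before step 5: counter=11 r=(9,10) succ=(1,1) retry=(0,0))
step 5 (A LOAD): counter=11 r=(11,10) succ=(1,1) retry=(0,0)
step 6 (B CAS): counter=11 r=(11,10) succ=(1,1) retry=(0,1)

counter=11 r=(11,10) succ=(1,1) retry=(0,1)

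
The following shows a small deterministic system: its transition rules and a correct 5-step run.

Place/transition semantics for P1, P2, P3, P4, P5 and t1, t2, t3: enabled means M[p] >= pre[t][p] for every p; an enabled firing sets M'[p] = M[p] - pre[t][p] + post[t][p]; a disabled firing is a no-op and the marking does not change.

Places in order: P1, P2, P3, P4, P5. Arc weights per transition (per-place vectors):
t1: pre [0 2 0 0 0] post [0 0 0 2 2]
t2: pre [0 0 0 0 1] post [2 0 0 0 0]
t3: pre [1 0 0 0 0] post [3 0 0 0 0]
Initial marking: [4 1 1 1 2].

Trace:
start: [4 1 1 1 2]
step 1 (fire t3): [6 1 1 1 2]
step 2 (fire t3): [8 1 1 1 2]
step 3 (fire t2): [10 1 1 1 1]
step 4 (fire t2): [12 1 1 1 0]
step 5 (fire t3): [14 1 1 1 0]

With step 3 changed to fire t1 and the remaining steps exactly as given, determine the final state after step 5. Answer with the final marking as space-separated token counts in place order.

(re-executing from step 3 with the substitution; state before step 3: [8 1 1 1 2])
step 3 (fire t1): [8 1 1 1 2]
step 4 (fire t2): [10 1 1 1 1]
step 5 (fire t3): [12 1 1 1 1]

12 1 1 1 1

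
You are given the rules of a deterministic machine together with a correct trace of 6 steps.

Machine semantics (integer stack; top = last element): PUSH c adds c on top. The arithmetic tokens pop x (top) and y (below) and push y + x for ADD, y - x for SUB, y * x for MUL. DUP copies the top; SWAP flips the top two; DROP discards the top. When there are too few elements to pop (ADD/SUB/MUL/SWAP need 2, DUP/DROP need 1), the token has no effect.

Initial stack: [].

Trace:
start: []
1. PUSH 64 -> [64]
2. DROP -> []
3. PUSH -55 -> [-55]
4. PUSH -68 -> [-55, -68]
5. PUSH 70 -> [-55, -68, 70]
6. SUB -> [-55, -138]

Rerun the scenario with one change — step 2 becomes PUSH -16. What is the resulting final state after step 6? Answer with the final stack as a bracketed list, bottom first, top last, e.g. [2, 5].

[64, -16, -55, -138]

(re-executing from step 2 with the substitution; state before step 2: [64])
2. PUSH -16 -> [64, -16]
3. PUSH -55 -> [64, -16, -55]
4. PUSH -68 -> [64, -16, -55, -68]
5. PUSH 70 -> [64, -16, -55, -68, 70]
6. SUB -> [64, -16, -55, -138]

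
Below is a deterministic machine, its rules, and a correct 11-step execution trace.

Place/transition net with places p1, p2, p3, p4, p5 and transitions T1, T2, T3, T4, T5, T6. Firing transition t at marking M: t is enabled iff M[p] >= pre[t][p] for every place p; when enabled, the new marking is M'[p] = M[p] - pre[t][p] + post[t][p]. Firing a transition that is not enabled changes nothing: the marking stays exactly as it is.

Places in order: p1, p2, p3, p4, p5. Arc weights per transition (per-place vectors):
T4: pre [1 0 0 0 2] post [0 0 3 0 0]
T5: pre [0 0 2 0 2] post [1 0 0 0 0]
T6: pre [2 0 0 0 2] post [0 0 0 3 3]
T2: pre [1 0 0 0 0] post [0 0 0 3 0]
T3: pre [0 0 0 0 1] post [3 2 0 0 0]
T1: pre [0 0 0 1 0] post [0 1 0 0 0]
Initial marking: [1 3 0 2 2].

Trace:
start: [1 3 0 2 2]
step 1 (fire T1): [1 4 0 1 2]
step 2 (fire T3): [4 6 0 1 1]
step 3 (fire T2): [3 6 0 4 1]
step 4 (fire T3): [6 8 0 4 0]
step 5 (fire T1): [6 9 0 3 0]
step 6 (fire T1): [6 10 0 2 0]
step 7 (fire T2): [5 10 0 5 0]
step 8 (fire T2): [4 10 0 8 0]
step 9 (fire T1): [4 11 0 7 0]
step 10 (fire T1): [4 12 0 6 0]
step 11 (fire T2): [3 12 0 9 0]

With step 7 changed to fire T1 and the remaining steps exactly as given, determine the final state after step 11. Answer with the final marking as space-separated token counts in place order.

(re-executing from step 7 with the substitution; state before step 7: [6 10 0 2 0])
step 7 (fire T1): [6 11 0 1 0]
step 8 (fire T2): [5 11 0 4 0]
step 9 (fire T1): [5 12 0 3 0]
step 10 (fire T1): [5 13 0 2 0]
step 11 (fire T2): [4 13 0 5 0]

4 13 0 5 0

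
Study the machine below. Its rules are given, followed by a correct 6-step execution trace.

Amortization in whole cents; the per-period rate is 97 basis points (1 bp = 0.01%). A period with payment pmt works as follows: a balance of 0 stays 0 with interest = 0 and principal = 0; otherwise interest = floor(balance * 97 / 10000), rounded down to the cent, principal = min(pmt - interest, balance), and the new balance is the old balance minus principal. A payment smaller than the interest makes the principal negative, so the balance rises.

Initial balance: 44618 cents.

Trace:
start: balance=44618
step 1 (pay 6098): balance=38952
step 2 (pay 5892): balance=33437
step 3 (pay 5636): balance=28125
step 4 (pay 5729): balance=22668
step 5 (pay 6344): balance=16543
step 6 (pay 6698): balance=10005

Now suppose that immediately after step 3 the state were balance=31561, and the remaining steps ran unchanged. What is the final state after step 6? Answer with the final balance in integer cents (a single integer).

13543

state after step 3 := balance=31561
step 4 (pay 5729): balance=26138
step 5 (pay 6344): balance=20047
step 6 (pay 6698): balance=13543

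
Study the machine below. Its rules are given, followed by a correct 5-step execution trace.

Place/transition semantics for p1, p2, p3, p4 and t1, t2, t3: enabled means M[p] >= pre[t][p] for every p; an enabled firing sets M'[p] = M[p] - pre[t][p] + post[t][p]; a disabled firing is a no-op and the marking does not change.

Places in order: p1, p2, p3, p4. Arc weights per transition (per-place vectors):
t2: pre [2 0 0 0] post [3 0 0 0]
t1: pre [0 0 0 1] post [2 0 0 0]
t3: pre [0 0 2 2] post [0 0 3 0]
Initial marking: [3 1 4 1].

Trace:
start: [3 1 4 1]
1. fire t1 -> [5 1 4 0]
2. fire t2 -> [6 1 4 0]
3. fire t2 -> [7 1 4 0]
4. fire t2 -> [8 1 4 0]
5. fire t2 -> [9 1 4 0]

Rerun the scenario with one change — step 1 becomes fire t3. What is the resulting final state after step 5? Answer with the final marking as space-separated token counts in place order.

(re-executing from step 1 with the substitution; state before step 1: [3 1 4 1])
1. fire t3 -> [3 1 4 1]
2. fire t2 -> [4 1 4 1]
3. fire t2 -> [5 1 4 1]
4. fire t2 -> [6 1 4 1]
5. fire t2 -> [7 1 4 1]

7 1 4 1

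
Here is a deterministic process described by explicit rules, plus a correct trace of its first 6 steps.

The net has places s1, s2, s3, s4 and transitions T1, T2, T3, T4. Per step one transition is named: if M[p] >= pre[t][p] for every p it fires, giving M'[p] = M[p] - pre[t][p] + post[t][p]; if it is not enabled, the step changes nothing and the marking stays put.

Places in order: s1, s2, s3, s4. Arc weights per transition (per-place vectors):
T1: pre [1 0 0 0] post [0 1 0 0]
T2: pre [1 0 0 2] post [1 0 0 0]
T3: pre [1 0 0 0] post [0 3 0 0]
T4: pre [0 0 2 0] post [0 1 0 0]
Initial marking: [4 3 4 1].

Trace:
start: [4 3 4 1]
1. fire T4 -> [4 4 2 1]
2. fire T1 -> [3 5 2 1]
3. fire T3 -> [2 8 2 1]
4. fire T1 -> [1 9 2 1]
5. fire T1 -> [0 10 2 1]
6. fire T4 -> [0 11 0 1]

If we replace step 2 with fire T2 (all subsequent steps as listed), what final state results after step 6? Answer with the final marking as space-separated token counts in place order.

(re-executing from step 2 with the substitution; state before step 2: [4 4 2 1])
2. fire T2 -> [4 4 2 1]
3. fire T3 -> [3 7 2 1]
4. fire T1 -> [2 8 2 1]
5. fire T1 -> [1 9 2 1]
6. fire T4 -> [1 10 0 1]

1 10 0 1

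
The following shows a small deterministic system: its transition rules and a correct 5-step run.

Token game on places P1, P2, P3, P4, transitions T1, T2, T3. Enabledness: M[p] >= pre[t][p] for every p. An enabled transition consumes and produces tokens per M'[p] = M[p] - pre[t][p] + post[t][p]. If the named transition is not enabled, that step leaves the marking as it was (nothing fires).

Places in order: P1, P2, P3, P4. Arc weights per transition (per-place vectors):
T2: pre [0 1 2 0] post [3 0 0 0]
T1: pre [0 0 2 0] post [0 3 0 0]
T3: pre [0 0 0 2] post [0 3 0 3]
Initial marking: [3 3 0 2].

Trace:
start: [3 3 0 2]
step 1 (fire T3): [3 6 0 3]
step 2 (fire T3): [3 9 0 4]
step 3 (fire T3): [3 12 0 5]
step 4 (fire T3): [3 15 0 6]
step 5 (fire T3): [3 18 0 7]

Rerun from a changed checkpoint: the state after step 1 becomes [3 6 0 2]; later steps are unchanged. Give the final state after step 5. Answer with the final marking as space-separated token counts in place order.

state after step 1 := [3 6 0 2]
step 2 (fire T3): [3 9 0 3]
step 3 (fire T3): [3 12 0 4]
step 4 (fire T3): [3 15 0 5]
step 5 (fire T3): [3 18 0 6]

3 18 0 6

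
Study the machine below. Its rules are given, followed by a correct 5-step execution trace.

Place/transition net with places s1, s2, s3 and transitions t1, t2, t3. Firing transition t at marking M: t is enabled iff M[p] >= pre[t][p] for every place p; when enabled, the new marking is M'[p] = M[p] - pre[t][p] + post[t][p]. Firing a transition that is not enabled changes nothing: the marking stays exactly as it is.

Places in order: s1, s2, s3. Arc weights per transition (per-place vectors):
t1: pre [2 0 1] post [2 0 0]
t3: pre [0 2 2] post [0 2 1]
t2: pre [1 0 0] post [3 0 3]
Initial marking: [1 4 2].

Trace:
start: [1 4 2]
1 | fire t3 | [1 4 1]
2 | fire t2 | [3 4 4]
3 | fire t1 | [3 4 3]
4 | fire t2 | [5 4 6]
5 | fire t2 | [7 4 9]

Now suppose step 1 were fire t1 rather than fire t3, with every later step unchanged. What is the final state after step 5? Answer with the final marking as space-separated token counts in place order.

(re-executing from step 1 with the substitution; state before step 1: [1 4 2])
1 | fire t1 | [1 4 2]
2 | fire t2 | [3 4 5]
3 | fire t1 | [3 4 4]
4 | fire t2 | [5 4 7]
5 | fire t2 | [7 4 10]

7 4 10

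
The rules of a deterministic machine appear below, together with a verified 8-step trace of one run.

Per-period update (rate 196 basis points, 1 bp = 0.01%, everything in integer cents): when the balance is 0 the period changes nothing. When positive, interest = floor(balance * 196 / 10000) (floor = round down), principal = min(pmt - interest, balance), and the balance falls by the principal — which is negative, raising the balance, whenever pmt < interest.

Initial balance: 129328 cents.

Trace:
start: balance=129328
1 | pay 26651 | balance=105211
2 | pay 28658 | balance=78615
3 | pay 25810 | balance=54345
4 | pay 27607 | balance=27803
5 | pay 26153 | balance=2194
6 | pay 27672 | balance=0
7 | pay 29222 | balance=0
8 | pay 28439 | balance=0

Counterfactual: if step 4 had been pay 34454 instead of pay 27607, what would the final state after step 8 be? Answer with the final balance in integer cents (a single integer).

(re-executing from step 4 with the substitution; state before step 4: balance=54345)
4 | pay 34454 | balance=20956
5 | pay 26153 | balance=0
6 | pay 27672 | balance=0
7 | pay 29222 | balance=0
8 | pay 28439 | balance=0

0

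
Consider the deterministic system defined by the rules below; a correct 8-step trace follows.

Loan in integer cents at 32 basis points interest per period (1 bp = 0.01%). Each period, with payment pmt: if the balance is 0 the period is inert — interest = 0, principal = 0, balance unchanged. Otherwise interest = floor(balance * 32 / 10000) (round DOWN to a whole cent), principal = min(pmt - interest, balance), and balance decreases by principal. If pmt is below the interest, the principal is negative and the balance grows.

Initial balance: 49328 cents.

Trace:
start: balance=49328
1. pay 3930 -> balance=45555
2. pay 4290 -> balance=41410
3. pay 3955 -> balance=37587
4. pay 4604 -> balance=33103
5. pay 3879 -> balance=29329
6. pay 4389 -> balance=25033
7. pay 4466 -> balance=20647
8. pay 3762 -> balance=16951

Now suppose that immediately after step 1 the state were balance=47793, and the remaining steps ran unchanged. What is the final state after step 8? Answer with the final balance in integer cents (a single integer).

19240

state after step 1 := balance=47793
2. pay 4290 -> balance=43655
3. pay 3955 -> balance=39839
4. pay 4604 -> balance=35362
5. pay 3879 -> balance=31596
6. pay 4389 -> balance=27308
7. pay 4466 -> balance=22929
8. pay 3762 -> balance=19240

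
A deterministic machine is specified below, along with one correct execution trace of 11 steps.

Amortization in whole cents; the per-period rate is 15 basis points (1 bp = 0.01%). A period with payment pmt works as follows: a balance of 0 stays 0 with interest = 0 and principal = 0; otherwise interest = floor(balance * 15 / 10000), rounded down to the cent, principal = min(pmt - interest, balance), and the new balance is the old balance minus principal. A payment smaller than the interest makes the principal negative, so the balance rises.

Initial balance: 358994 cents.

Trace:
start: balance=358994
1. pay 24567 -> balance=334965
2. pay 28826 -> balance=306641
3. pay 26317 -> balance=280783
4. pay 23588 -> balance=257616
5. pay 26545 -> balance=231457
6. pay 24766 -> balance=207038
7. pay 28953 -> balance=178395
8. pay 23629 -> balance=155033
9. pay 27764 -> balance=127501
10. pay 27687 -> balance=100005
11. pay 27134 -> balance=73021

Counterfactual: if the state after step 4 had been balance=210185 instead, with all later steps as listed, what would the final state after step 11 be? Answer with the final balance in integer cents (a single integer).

state after step 4 := balance=210185
5. pay 26545 -> balance=183955
6. pay 24766 -> balance=159464
7. pay 28953 -> balance=130750
8. pay 23629 -> balance=107317
9. pay 27764 -> balance=79713
10. pay 27687 -> balance=52145
11. pay 27134 -> balance=25089

25089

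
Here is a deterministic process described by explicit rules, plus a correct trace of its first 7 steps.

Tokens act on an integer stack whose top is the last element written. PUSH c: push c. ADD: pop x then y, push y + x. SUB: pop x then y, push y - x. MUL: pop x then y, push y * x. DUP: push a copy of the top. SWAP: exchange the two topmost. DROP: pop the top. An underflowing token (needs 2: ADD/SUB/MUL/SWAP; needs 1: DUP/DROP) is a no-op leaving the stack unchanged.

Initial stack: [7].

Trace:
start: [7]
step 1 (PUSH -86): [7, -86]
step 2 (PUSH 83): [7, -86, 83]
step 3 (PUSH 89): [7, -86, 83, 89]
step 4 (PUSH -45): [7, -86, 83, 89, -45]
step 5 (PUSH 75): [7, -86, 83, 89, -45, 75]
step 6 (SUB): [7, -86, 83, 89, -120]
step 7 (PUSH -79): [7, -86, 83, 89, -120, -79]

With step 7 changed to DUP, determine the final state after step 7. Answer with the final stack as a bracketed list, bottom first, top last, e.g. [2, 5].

[7, -86, 83, 89, -120, -120]

(re-executing from step 7 with the substitution; state before step 7: [7, -86, 83, 89, -120])
step 7 (DUP): [7, -86, 83, 89, -120, -120]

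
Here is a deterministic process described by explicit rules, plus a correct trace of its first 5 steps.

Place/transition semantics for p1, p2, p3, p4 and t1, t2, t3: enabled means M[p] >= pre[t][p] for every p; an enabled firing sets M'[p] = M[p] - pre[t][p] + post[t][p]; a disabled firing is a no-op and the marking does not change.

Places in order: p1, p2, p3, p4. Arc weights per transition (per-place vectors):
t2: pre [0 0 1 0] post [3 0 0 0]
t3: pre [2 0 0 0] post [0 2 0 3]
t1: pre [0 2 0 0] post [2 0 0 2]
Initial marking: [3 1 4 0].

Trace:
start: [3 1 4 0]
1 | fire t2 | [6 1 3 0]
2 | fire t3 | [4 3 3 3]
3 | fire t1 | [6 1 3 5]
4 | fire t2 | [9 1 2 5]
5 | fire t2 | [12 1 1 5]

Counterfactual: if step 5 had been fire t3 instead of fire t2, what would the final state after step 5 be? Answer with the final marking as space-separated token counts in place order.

7 3 2 8

(re-executing from step 5 with the substitution; state before step 5: [9 1 2 5])
5 | fire t3 | [7 3 2 8]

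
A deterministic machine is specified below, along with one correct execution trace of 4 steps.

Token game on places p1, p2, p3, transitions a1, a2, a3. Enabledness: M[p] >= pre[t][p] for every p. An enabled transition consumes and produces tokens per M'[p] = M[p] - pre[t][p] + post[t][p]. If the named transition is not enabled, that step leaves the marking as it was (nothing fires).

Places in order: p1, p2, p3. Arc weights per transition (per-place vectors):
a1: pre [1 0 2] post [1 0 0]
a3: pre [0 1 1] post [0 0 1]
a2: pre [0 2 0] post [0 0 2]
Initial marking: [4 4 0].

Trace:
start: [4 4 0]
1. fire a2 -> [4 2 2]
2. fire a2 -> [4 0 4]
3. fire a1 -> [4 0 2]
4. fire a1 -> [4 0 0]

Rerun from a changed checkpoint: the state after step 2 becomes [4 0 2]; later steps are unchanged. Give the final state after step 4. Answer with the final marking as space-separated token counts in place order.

state after step 2 := [4 0 2]
3. fire a1 -> [4 0 0]
4. fire a1 -> [4 0 0]

4 0 0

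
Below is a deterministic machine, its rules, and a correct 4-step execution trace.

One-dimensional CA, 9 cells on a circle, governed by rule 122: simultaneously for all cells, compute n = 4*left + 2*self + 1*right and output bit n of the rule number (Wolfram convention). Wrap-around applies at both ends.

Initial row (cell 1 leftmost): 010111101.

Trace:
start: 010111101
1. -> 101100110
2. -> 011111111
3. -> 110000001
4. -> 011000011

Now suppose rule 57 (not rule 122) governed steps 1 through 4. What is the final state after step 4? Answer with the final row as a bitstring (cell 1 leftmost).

(re-executing steps 1..4 under rule 57; state before step 1: 010111101)
1. -> 101100010
2. -> 011011001
3. -> 110110100
4. -> 101101010

101101010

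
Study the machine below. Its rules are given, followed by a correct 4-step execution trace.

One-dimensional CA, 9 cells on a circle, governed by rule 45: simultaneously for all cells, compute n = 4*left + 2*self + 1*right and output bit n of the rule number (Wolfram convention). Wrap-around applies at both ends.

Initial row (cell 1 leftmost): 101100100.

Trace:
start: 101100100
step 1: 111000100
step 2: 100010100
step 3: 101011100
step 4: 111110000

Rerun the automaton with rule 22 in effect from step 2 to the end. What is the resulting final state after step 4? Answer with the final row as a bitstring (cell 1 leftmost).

(re-executing steps 2..4 under rule 22; state before step 2: 111000100)
step 2: 000101111
step 3: 101100000
step 4: 100010001

100010001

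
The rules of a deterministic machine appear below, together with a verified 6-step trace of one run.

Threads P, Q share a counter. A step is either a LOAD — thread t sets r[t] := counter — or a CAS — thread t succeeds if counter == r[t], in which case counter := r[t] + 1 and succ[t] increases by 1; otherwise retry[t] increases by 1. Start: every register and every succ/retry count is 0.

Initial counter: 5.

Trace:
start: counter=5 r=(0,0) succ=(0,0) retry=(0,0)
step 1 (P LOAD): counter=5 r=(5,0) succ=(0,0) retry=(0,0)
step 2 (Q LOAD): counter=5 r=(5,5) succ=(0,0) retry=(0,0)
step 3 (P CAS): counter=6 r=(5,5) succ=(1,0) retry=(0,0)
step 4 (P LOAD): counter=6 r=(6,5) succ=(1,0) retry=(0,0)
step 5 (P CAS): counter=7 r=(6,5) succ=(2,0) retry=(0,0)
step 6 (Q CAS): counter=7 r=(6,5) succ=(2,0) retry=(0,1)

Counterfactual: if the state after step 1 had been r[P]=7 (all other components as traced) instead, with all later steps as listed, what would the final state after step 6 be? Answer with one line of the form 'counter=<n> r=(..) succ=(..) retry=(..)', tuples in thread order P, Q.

counter=6 r=(5,5) succ=(1,0) retry=(1,1)

state after step 1 := counter=5 r=(7,0) succ=(0,0) retry=(0,0)
step 2 (Q LOAD): counter=5 r=(7,5) succ=(0,0) retry=(0,0)
step 3 (P CAS): counter=5 r=(7,5) succ=(0,0) retry=(1,0)
step 4 (P LOAD): counter=5 r=(5,5) succ=(0,0) retry=(1,0)
step 5 (P CAS): counter=6 r=(5,5) succ=(1,0) retry=(1,0)
step 6 (Q CAS): counter=6 r=(5,5) succ=(1,0) retry=(1,1)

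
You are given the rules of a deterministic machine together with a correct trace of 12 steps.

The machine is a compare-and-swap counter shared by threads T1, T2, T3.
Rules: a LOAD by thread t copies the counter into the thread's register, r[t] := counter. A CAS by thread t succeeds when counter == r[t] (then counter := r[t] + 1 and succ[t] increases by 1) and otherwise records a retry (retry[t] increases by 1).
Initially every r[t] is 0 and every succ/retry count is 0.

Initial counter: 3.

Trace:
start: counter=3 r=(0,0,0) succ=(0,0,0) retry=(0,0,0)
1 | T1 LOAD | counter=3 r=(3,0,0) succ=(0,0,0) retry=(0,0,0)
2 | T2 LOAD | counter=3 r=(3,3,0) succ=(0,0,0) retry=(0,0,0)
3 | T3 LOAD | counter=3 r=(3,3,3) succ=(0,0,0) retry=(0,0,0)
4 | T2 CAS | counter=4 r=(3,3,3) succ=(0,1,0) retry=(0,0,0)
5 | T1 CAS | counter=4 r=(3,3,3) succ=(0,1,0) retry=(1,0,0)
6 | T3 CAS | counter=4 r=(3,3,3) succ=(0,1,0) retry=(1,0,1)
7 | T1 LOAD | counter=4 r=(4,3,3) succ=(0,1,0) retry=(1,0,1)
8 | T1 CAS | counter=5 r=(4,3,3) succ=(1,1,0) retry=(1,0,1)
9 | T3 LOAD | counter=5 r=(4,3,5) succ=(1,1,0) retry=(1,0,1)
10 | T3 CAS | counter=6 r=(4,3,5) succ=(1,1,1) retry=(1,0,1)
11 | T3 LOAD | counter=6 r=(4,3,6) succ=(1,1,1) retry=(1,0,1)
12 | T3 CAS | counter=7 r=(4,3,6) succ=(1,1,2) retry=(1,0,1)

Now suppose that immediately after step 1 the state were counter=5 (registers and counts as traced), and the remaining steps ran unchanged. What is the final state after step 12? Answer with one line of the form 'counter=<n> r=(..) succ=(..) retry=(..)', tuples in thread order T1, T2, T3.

state after step 1 := counter=5 r=(3,0,0) succ=(0,0,0) retry=(0,0,0)
2 | T2 LOAD | counter=5 r=(3,5,0) succ=(0,0,0) retry=(0,0,0)
3 | T3 LOAD | counter=5 r=(3,5,5) succ=(0,0,0) retry=(0,0,0)
4 | T2 CAS | counter=6 r=(3,5,5) succ=(0,1,0) retry=(0,0,0)
5 | T1 CAS | counter=6 r=(3,5,5) succ=(0,1,0) retry=(1,0,0)
6 | T3 CAS | counter=6 r=(3,5,5) succ=(0,1,0) retry=(1,0,1)
7 | T1 LOAD | counter=6 r=(6,5,5) succ=(0,1,0) retry=(1,0,1)
8 | T1 CAS | counter=7 r=(6,5,5) succ=(1,1,0) retry=(1,0,1)
9 | T3 LOAD | counter=7 r=(6,5,7) succ=(1,1,0) retry=(1,0,1)
10 | T3 CAS | counter=8 r=(6,5,7) succ=(1,1,1) retry=(1,0,1)
11 | T3 LOAD | counter=8 r=(6,5,8) succ=(1,1,1) retry=(1,0,1)
12 | T3 CAS | counter=9 r=(6,5,8) succ=(1,1,2) retry=(1,0,1)

counter=9 r=(6,5,8) succ=(1,1,2) retry=(1,0,1)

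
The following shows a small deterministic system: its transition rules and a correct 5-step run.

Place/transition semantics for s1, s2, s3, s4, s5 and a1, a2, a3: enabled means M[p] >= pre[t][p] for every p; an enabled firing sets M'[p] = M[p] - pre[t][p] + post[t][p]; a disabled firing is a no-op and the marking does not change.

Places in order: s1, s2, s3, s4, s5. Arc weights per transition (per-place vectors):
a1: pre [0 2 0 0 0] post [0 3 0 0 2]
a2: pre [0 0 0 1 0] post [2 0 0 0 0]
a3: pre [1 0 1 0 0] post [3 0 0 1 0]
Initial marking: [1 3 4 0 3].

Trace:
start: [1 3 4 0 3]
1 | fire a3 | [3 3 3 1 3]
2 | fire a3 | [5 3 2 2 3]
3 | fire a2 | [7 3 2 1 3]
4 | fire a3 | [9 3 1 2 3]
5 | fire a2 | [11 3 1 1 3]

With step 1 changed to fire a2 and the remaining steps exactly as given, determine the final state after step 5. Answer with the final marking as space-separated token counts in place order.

9 3 2 0 3

(re-executing from step 1 with the substitution; state before step 1: [1 3 4 0 3])
1 | fire a2 | [1 3 4 0 3]
2 | fire a3 | [3 3 3 1 3]
3 | fire a2 | [5 3 3 0 3]
4 | fire a3 | [7 3 2 1 3]
5 | fire a2 | [9 3 2 0 3]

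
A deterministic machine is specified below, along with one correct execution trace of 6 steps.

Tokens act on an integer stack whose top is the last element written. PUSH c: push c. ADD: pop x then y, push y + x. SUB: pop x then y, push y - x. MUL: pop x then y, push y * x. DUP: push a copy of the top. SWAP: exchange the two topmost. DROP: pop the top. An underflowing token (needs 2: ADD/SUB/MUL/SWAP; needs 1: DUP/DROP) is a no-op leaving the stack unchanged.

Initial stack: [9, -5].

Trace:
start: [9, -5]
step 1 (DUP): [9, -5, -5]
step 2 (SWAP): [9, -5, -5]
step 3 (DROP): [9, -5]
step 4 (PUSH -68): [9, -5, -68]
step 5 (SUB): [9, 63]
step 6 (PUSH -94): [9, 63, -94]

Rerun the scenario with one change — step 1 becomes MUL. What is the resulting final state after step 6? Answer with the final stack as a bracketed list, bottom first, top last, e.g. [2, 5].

(re-executing from step 1 with the substitution; state before step 1: [9, -5])
step 1 (MUL): [-45]
step 2 (SWAP): [-45]
step 3 (DROP): []
step 4 (PUSH -68): [-68]
step 5 (SUB): [-68]
step 6 (PUSH -94): [-68, -94]

[-68, -94]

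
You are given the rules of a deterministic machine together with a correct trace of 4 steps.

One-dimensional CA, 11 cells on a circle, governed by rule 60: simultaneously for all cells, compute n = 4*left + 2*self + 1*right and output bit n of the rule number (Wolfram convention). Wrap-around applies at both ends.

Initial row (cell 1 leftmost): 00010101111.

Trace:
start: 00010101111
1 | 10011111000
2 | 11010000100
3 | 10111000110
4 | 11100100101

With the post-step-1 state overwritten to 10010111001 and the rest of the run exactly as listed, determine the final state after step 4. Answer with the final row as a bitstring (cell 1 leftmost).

00001011100

state after step 1 := 10010111001
2 | 01011100101
3 | 11110010111
4 | 00001011100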